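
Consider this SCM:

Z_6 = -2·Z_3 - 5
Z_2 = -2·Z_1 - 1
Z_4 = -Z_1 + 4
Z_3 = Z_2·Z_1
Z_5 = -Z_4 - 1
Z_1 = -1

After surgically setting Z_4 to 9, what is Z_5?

-10

Intervening sets Z_4 = 9 and removes its equation (Z_4 = -Z_1 + 4).
Z_5 = -Z_4 - 1  [with Z_4=9]  = -10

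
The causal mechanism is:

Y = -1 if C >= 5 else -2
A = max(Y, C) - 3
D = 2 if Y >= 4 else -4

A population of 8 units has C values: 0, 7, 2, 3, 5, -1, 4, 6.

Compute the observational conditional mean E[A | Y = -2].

Observing Y=-2 restricts to units where Y's equation naturally yields -2: C ∈ {0, 2, 3, -1, 4}. In that subpopulation A = -3, -1, 0, -4, 1, mean -1.4.

-1.4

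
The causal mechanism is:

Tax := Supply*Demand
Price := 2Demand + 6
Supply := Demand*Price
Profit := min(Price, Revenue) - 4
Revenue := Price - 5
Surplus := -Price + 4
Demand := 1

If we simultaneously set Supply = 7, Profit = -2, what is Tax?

7

The joint intervention fixes Supply = 7, Profit = -2, removing each variable's own equation.
Tax = Supply*Demand  [with Supply=7, Demand=1]  = 7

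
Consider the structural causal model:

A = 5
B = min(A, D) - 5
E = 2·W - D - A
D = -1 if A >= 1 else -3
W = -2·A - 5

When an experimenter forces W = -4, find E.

Under do(W=-4), the mechanism W = -2·A - 5 is discarded; W is fixed at -4.
D = -1 if A >= 1 else -3  [with A=5]  = -1
E = 2·W - D - A  [with W=-4, D=-1, A=5]  = -12

-12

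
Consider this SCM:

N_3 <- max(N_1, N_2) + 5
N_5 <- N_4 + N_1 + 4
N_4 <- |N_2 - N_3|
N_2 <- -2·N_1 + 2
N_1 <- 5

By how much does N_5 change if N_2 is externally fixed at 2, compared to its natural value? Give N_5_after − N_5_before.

-10

do(N_2=2) replaces the equation N_2 <- -2·N_1 + 2 with the constant N_2 = 2.
N_3 = max(N_1, N_2) + 5  [with N_1=5, N_2=2]  = 10
N_4 = |N_2 - N_3|  [with N_2=2, N_3=10]  = 8
N_5 = N_4 + N_1 + 4  [with N_4=8, N_1=5]  = 17
Without intervention: N_2 = -2·N_1 + 2  [with N_1=5]  = -8; N_3 = max(N_1, N_2) + 5  [with N_1=5, N_2=-8]  = 10; N_4 = |N_2 - N_3|  [with N_2=-8, N_3=10]  = 18; N_5 = N_4 + N_1 + 4  [with N_4=18, N_1=5]  = 27.
Change = 17 − 27 = -10.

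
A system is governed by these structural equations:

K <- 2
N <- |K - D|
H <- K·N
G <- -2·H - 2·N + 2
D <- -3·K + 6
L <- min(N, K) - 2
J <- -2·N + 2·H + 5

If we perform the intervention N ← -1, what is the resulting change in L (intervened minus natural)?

-3

The intervention breaks the incoming arrows to N: N <- |K - D| no longer applies, and N = -1.
L = min(N, K) - 2  [with N=-1, K=2]  = -3
Without intervention: D = -3·K + 6  [with K=2]  = 0; N = |K - D|  [with K=2, D=0]  = 2; L = min(N, K) - 2  [with N=2, K=2]  = 0.
Change = -3 − 0 = -3.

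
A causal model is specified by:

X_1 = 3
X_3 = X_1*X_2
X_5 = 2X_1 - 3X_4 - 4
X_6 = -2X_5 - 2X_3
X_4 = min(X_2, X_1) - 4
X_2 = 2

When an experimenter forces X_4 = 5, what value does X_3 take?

Under do(X_4=5), the mechanism X_4 = min(X_2, X_1) - 4 is discarded; X_4 is fixed at 5.
Since X_3 is not a descendant of the intervened variable, it is unaffected.
X_3 = X_1*X_2  [with X_1=3, X_2=2]  = 6

6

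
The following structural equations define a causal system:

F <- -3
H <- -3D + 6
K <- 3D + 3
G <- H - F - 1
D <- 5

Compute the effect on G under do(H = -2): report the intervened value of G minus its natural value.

do(H=-2) replaces the equation H <- -3D + 6 with the constant H = -2.
G = H - F - 1  [with H=-2, F=-3]  = 0
Without intervention: H = -3D + 6  [with D=5]  = -9; G = H - F - 1  [with H=-9, F=-3]  = -7.
Change = 0 − (-7) = 7.

7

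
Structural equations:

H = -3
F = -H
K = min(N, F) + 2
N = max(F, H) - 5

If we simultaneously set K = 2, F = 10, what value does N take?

5

Setting K = 2, F = 10 by intervention discards those variables' equations.
N = max(F, H) - 5  [with F=10, H=-3]  = 5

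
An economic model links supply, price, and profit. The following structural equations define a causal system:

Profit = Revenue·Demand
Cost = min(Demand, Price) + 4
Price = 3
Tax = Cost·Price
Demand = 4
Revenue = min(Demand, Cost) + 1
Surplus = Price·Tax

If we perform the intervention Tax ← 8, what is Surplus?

Under do(Tax=8), the mechanism Tax = Cost·Price is discarded; Tax is fixed at 8.
Surplus = Price·Tax  [with Price=3, Tax=8]  = 24

24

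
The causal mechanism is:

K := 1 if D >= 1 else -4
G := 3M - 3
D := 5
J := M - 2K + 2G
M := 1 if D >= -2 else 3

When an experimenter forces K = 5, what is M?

Under do(K=5), the mechanism K := 1 if D >= 1 else -4 is discarded; K is fixed at 5.
Since M is not a descendant of the intervened variable, it is unaffected.
M = 1 if D >= -2 else 3  [with D=5]  = 1

1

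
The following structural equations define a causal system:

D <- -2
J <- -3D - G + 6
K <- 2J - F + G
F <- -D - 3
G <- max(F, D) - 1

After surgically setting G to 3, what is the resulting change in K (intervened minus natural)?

-5

do(G=3) replaces the equation G <- max(F, D) - 1 with the constant G = 3.
F = -D - 3  [with D=-2]  = -1
J = -3D - G + 6  [with D=-2, G=3]  = 9
K = 2J - F + G  [with J=9, F=-1, G=3]  = 22
Without intervention: F = -D - 3  [with D=-2]  = -1; G = max(F, D) - 1  [with F=-1, D=-2]  = -2; J = -3D - G + 6  [with D=-2, G=-2]  = 14; K = 2J - F + G  [with J=14, F=-1, G=-2]  = 27.
Change = 22 − 27 = -5.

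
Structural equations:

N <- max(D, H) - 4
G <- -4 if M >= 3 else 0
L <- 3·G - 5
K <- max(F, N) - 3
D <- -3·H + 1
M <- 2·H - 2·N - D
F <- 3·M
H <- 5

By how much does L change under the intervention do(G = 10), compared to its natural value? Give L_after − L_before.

42

Intervening sets G = 10 and removes its equation (G <- -4 if M >= 3 else 0).
L = 3·G - 5  [with G=10]  = 25
Without intervention: D = -3·H + 1  [with H=5]  = -14; N = max(D, H) - 4  [with D=-14, H=5]  = 1; M = 2·H - 2·N - D  [with H=5, N=1, D=-14]  = 22; G = -4 if M >= 3 else 0  [with M=22]  = -4; L = 3·G - 5  [with G=-4]  = -17.
Change = 25 − (-17) = 42.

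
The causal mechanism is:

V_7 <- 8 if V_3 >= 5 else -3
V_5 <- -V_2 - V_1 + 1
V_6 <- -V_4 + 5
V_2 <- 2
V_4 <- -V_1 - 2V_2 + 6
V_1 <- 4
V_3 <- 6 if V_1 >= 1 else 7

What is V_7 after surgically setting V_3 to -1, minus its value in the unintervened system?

-11

The intervention breaks the incoming arrows to V_3: V_3 <- 6 if V_1 >= 1 else 7 no longer applies, and V_3 = -1.
V_7 = 8 if V_3 >= 5 else -3  [with V_3=-1]  = -3
Without intervention: V_3 = 6 if V_1 >= 1 else 7  [with V_1=4]  = 6; V_7 = 8 if V_3 >= 5 else -3  [with V_3=6]  = 8.
Change = -3 − 8 = -11.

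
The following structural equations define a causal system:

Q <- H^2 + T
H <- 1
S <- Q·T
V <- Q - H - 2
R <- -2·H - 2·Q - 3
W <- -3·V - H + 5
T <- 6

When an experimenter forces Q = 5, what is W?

-2

The intervention breaks the incoming arrows to Q: Q <- H^2 + T no longer applies, and Q = 5.
V = Q - H - 2  [with Q=5, H=1]  = 2
W = -3·V - H + 5  [with V=2, H=1]  = -2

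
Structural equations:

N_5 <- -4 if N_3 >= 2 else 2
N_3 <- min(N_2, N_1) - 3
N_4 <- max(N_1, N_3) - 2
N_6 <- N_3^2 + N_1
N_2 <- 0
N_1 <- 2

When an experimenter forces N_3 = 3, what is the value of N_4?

The intervention breaks the incoming arrows to N_3: N_3 <- min(N_2, N_1) - 3 no longer applies, and N_3 = 3.
N_4 = max(N_1, N_3) - 2  [with N_1=2, N_3=3]  = 1

1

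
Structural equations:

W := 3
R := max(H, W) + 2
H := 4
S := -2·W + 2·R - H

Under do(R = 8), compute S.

6

The intervention breaks the incoming arrows to R: R := max(H, W) + 2 no longer applies, and R = 8.
S = -2·W + 2·R - H  [with W=3, R=8, H=4]  = 6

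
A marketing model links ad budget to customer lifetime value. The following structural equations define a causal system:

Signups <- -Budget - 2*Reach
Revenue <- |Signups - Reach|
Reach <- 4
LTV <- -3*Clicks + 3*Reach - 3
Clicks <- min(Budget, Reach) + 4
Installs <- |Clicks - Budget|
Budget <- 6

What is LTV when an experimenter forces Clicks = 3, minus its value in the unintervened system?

15

The intervention breaks the incoming arrows to Clicks: Clicks <- min(Budget, Reach) + 4 no longer applies, and Clicks = 3.
LTV = -3*Clicks + 3*Reach - 3  [with Clicks=3, Reach=4]  = 0
Without intervention: Clicks = min(Budget, Reach) + 4  [with Budget=6, Reach=4]  = 8; LTV = -3*Clicks + 3*Reach - 3  [with Clicks=8, Reach=4]  = -15.
Change = 0 − (-15) = 15.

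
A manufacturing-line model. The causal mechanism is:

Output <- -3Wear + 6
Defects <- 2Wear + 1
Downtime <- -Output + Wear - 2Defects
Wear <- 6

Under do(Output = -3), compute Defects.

Under do(Output=-3), the mechanism Output <- -3Wear + 6 is discarded; Output is fixed at -3.
Since Defects is not a descendant of the intervened variable, it is unaffected.
Defects = 2Wear + 1  [with Wear=6]  = 13

13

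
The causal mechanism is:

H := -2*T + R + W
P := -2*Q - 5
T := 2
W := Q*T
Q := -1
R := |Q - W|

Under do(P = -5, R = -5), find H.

-11

Setting P = -5, R = -5 by intervention discards those variables' equations.
W = Q*T  [with Q=-1, T=2]  = -2
H = -2*T + R + W  [with T=2, R=-5, W=-2]  = -11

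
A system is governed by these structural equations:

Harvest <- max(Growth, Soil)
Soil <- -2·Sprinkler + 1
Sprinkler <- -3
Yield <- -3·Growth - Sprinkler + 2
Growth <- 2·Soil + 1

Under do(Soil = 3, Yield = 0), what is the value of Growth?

7

The joint intervention fixes Soil = 3, Yield = 0, removing each variable's own equation.
Growth = 2·Soil + 1  [with Soil=3]  = 7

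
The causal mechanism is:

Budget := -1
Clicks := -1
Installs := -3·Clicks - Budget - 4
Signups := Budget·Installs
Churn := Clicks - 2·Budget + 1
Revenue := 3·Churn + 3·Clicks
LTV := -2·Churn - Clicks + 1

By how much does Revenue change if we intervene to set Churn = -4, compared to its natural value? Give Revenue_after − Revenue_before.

The intervention breaks the incoming arrows to Churn: Churn := Clicks - 2·Budget + 1 no longer applies, and Churn = -4.
Revenue = 3·Churn + 3·Clicks  [with Churn=-4, Clicks=-1]  = -15
Without intervention: Churn = Clicks - 2·Budget + 1  [with Clicks=-1, Budget=-1]  = 2; Revenue = 3·Churn + 3·Clicks  [with Churn=2, Clicks=-1]  = 3.
Change = -15 − 3 = -18.

-18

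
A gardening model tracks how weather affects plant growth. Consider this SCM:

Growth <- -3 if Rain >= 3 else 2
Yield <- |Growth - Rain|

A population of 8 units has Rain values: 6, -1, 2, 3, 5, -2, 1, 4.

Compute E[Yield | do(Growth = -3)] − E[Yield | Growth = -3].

-2.25

The intervention sets Growth=-3 in all 8 units regardless of Rain. Recomputing Yield per unit gives 9, 2, 5, 6, 8, 1, 4, 7; average 5.25.
Observing Growth=-3 restricts to units where Growth's equation naturally yields -3: Rain ∈ {6, 3, 5, 4}. In that subpopulation Yield = 9, 6, 8, 7, mean 7.5.
Difference = 5.25 − 7.5 = -2.25.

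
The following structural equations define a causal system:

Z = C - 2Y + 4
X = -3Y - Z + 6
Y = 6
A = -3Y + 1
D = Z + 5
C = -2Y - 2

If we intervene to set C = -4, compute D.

-7

Under do(C=-4), the mechanism C = -2Y - 2 is discarded; C is fixed at -4.
Z = C - 2Y + 4  [with C=-4, Y=6]  = -12
D = Z + 5  [with Z=-12]  = -7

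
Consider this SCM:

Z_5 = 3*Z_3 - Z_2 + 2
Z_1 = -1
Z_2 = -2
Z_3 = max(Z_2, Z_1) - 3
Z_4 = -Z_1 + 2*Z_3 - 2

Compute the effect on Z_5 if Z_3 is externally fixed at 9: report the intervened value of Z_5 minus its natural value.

do(Z_3=9) replaces the equation Z_3 = max(Z_2, Z_1) - 3 with the constant Z_3 = 9.
Z_5 = 3*Z_3 - Z_2 + 2  [with Z_3=9, Z_2=-2]  = 31
Without intervention: Z_3 = max(Z_2, Z_1) - 3  [with Z_2=-2, Z_1=-1]  = -4; Z_5 = 3*Z_3 - Z_2 + 2  [with Z_3=-4, Z_2=-2]  = -8.
Change = 31 − (-8) = 39.

39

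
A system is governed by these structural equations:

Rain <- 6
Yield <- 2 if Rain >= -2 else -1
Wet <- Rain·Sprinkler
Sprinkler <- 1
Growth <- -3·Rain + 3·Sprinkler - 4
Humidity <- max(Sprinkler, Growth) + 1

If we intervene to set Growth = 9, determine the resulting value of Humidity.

Intervening sets Growth = 9 and removes its equation (Growth <- -3·Rain + 3·Sprinkler - 4).
Humidity = max(Sprinkler, Growth) + 1  [with Sprinkler=1, Growth=9]  = 10

10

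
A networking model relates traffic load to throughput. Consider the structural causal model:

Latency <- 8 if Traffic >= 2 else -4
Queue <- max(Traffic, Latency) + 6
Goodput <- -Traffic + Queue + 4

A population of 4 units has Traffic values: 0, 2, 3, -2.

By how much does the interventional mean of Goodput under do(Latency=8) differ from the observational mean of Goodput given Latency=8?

1.75

Under do(Latency=8), Latency's equation is replaced by Latency=8 for every unit. Per-unit Goodput: 18, 16, 15, 20. Mean = 17.25.
Conditioning on Latency=8 selects the 2 unit(s) with Traffic ∈ {2, 3}. Their Goodput values: 16, 15. Mean = 15.5.
Difference = 17.25 − 15.5 = 1.75.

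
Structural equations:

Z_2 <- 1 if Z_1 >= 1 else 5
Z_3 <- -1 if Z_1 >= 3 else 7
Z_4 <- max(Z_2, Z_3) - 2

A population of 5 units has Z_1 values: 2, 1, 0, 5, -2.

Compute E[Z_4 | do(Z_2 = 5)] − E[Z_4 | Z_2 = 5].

-0.4

Under do(Z_2=5), Z_2's equation is replaced by Z_2=5 for every unit. Per-unit Z_4: 5, 5, 5, 3, 5. Mean = 4.6.
Conditioning on Z_2=5 selects the 2 unit(s) with Z_1 ∈ {0, -2}. Their Z_4 values: 5, 5. Mean = 5.
Difference = 4.6 − 5 = -0.4.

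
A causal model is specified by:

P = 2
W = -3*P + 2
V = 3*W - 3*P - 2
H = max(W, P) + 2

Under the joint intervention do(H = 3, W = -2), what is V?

-14

Setting H = 3, W = -2 by intervention discards those variables' equations.
V = 3*W - 3*P - 2  [with W=-2, P=2]  = -14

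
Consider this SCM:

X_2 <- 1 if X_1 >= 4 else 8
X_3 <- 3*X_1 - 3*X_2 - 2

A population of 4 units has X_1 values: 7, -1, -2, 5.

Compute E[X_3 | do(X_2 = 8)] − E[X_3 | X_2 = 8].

11.25

Every unit gets X_2=8 under the intervention. X_3 values become -5, -29, -32, -11; E[X_3|do(X_2=8)] = -19.25.
E[X_3|X_2=8] averages over only the 2 units with X_2=8 (X_1 = -1, -2): X_3 = -29, -32, mean -30.5.
Difference = -19.25 − (-30.5) = 11.25.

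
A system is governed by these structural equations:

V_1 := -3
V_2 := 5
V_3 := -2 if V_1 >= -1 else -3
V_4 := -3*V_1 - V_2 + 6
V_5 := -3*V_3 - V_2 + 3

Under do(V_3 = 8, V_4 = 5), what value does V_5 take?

Setting V_3 = 8, V_4 = 5 by intervention discards those variables' equations.
V_5 = -3*V_3 - V_2 + 3  [with V_3=8, V_2=5]  = -26

-26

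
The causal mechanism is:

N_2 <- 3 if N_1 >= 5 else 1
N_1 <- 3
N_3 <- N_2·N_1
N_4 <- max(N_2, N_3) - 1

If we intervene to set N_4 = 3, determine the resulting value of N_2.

The intervention breaks the incoming arrows to N_4: N_4 <- max(N_2, N_3) - 1 no longer applies, and N_4 = 3.
Since N_2 is not a descendant of the intervened variable, it is unaffected.
N_2 = 3 if N_1 >= 5 else 1  [with N_1=3]  = 1

1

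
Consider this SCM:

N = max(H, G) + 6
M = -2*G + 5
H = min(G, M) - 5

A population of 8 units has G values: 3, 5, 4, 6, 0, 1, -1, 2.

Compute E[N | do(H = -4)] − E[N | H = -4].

do(H=-4) breaks H's dependence on G. With H=-4 fixed, N across the units is 9, 11, 10, 12, 6, 7, 5, 8, mean 8.5.
Conditioning on H=-4 selects the 2 unit(s) with G ∈ {1, 2}. Their N values: 7, 8. Mean = 7.5.
Difference = 8.5 − 7.5 = 1.

1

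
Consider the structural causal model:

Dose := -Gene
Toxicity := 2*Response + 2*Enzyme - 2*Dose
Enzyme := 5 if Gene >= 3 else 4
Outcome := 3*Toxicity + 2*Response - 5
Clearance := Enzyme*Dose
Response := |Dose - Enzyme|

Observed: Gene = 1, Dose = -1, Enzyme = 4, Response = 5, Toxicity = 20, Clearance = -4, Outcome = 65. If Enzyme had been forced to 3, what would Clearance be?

The intervention breaks the incoming arrows to Enzyme: Enzyme := 5 if Gene >= 3 else 4 no longer applies, and Enzyme = 3.
Dose = -Gene  [with Gene=1]  = -1
Clearance = Enzyme*Dose  [with Enzyme=3, Dose=-1]  = -3

-3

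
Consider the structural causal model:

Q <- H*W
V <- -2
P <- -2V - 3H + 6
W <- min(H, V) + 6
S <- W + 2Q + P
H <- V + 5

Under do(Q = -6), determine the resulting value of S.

-7

The intervention breaks the incoming arrows to Q: Q <- H*W no longer applies, and Q = -6.
H = V + 5  [with V=-2]  = 3
P = -2V - 3H + 6  [with V=-2, H=3]  = 1
W = min(H, V) + 6  [with H=3, V=-2]  = 4
S = W + 2Q + P  [with W=4, Q=-6, P=1]  = -7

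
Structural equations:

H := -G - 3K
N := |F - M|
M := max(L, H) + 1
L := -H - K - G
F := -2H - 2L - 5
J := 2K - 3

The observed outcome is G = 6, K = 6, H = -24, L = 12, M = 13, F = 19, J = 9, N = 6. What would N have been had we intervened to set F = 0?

13

Intervening sets F = 0 and removes its equation (F := -2H - 2L - 5).
H = -G - 3K  [with G=6, K=6]  = -24
L = -H - K - G  [with H=-24, K=6, G=6]  = 12
M = max(L, H) + 1  [with L=12, H=-24]  = 13
N = |F - M|  [with F=0, M=13]  = 13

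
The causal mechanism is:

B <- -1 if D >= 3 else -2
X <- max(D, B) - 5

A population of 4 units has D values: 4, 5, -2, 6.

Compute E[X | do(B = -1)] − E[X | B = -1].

Every unit gets B=-1 under the intervention. X values become -1, 0, -6, 1; E[X|do(B=-1)] = -1.5.
Observing B=-1 restricts to units where B's equation naturally yields -1: D ∈ {4, 5, 6}. In that subpopulation X = -1, 0, 1, mean 0.
Difference = -1.5 − 0 = -1.5.

-1.5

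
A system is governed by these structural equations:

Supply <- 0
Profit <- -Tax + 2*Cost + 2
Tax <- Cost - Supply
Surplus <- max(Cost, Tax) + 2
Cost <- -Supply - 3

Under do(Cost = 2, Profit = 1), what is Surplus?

Setting Cost = 2, Profit = 1 by intervention discards those variables' equations.
Tax = Cost - Supply  [with Cost=2, Supply=0]  = 2
Surplus = max(Cost, Tax) + 2  [with Cost=2, Tax=2]  = 4

4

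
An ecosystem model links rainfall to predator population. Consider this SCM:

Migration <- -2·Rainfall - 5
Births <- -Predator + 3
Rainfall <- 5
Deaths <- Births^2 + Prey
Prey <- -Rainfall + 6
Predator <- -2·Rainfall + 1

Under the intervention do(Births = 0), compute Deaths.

1

Intervening sets Births = 0 and removes its equation (Births <- -Predator + 3).
Prey = -Rainfall + 6  [with Rainfall=5]  = 1
Deaths = Births^2 + Prey  [with Births=0, Prey=1]  = 1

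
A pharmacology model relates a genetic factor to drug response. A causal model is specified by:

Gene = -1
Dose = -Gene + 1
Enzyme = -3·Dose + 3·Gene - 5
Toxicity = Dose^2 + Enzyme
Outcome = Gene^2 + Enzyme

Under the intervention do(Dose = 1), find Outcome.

-10

do(Dose=1) replaces the equation Dose = -Gene + 1 with the constant Dose = 1.
Enzyme = -3·Dose + 3·Gene - 5  [with Dose=1, Gene=-1]  = -11
Outcome = Gene^2 + Enzyme  [with Gene=-1, Enzyme=-11]  = -10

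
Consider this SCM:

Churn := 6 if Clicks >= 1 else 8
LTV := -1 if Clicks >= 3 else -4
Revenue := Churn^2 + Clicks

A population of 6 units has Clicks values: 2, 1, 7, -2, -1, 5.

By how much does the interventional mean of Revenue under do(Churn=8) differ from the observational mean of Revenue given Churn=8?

3.5

do(Churn=8) breaks Churn's dependence on Clicks. With Churn=8 fixed, Revenue across the units is 66, 65, 71, 62, 63, 69, mean 66.
Conditioning on Churn=8 selects the 2 unit(s) with Clicks ∈ {-2, -1}. Their Revenue values: 62, 63. Mean = 62.5.
Difference = 66 − 62.5 = 3.5.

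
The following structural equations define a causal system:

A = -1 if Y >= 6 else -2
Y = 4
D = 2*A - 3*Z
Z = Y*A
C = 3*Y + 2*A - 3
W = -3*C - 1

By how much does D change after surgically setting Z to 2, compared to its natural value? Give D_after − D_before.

-30

Intervening sets Z = 2 and removes its equation (Z = Y*A).
A = -1 if Y >= 6 else -2  [with Y=4]  = -2
D = 2*A - 3*Z  [with A=-2, Z=2]  = -10
Without intervention: A = -1 if Y >= 6 else -2  [with Y=4]  = -2; Z = Y*A  [with Y=4, A=-2]  = -8; D = 2*A - 3*Z  [with A=-2, Z=-8]  = 20.
Change = -10 − 20 = -30.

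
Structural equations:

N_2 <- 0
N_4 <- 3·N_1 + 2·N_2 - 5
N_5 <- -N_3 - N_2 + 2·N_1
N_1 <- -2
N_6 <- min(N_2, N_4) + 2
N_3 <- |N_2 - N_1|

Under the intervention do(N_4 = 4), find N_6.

Under do(N_4=4), the mechanism N_4 <- 3·N_1 + 2·N_2 - 5 is discarded; N_4 is fixed at 4.
N_6 = min(N_2, N_4) + 2  [with N_2=0, N_4=4]  = 2

2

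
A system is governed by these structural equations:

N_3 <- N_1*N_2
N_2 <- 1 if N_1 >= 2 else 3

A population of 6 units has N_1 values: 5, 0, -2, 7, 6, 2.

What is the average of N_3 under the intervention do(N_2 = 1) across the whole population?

Every unit gets N_2=1 under the intervention. N_3 values become 5, 0, -2, 7, 6, 2; E[N_3|do(N_2=1)] = 3.

3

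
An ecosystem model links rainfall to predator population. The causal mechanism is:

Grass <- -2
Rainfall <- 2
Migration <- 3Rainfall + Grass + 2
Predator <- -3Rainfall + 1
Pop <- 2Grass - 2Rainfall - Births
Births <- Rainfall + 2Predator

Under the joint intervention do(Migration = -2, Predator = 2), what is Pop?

-14

The joint intervention fixes Migration = -2, Predator = 2, removing each variable's own equation.
Births = Rainfall + 2Predator  [with Rainfall=2, Predator=2]  = 6
Pop = 2Grass - 2Rainfall - Births  [with Grass=-2, Rainfall=2, Births=6]  = -14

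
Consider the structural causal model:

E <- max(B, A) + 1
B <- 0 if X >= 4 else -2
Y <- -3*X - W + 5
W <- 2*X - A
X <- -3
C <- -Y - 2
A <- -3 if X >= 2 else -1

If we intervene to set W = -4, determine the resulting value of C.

-20

The intervention breaks the incoming arrows to W: W <- 2*X - A no longer applies, and W = -4.
Y = -3*X - W + 5  [with X=-3, W=-4]  = 18
C = -Y - 2  [with Y=18]  = -20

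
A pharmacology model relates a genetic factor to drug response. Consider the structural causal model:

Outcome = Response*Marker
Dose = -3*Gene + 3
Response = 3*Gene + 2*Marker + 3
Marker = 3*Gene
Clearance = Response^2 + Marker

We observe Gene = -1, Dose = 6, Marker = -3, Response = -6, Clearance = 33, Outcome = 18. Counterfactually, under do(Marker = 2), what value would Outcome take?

8

The intervention breaks the incoming arrows to Marker: Marker = 3*Gene no longer applies, and Marker = 2.
Response = 3*Gene + 2*Marker + 3  [with Gene=-1, Marker=2]  = 4
Outcome = Response*Marker  [with Response=4, Marker=2]  = 8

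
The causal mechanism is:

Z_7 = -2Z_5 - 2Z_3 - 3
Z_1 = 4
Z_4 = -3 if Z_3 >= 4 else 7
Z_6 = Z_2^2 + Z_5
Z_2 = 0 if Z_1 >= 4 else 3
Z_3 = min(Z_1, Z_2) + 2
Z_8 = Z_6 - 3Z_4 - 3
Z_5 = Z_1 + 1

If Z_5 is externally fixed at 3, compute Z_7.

-13

Under do(Z_5=3), the mechanism Z_5 = Z_1 + 1 is discarded; Z_5 is fixed at 3.
Z_2 = 0 if Z_1 >= 4 else 3  [with Z_1=4]  = 0
Z_3 = min(Z_1, Z_2) + 2  [with Z_1=4, Z_2=0]  = 2
Z_7 = -2Z_5 - 2Z_3 - 3  [with Z_5=3, Z_3=2]  = -13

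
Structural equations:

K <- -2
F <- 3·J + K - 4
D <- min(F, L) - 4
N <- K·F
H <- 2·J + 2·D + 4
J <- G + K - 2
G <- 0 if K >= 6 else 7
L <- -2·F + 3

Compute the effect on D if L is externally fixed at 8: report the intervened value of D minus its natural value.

6

Under do(L=8), the mechanism L <- -2·F + 3 is discarded; L is fixed at 8.
G = 0 if K >= 6 else 7  [with K=-2]  = 7
J = G + K - 2  [with G=7, K=-2]  = 3
F = 3·J + K - 4  [with J=3, K=-2]  = 3
D = min(F, L) - 4  [with F=3, L=8]  = -1
Without intervention: G = 0 if K >= 6 else 7  [with K=-2]  = 7; J = G + K - 2  [with G=7, K=-2]  = 3; F = 3·J + K - 4  [with J=3, K=-2]  = 3; L = -2·F + 3  [with F=3]  = -3; D = min(F, L) - 4  [with F=3, L=-3]  = -7.
Change = -1 − (-7) = 6.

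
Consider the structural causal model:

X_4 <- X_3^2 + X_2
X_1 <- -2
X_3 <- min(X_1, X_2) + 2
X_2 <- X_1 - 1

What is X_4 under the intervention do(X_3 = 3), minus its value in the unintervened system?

The intervention breaks the incoming arrows to X_3: X_3 <- min(X_1, X_2) + 2 no longer applies, and X_3 = 3.
X_2 = X_1 - 1  [with X_1=-2]  = -3
X_4 = X_3^2 + X_2  [with X_3=3, X_2=-3]  = 6
Without intervention: X_2 = X_1 - 1  [with X_1=-2]  = -3; X_3 = min(X_1, X_2) + 2  [with X_1=-2, X_2=-3]  = -1; X_4 = X_3^2 + X_2  [with X_3=-1, X_2=-3]  = -2.
Change = 6 − (-2) = 8.

8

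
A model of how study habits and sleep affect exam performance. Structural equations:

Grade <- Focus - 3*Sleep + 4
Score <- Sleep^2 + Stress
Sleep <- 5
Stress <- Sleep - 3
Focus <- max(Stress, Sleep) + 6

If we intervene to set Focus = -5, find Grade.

do(Focus=-5) replaces the equation Focus <- max(Stress, Sleep) + 6 with the constant Focus = -5.
Grade = Focus - 3*Sleep + 4  [with Focus=-5, Sleep=5]  = -16

-16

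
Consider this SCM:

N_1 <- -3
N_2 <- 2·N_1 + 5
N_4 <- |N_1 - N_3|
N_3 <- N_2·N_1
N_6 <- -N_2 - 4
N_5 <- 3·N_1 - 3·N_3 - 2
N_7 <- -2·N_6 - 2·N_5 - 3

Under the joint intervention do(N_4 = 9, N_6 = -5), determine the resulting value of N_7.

Setting N_4 = 9, N_6 = -5 by intervention discards those variables' equations.
N_2 = 2·N_1 + 5  [with N_1=-3]  = -1
N_3 = N_2·N_1  [with N_2=-1, N_1=-3]  = 3
N_5 = 3·N_1 - 3·N_3 - 2  [with N_1=-3, N_3=3]  = -20
N_7 = -2·N_6 - 2·N_5 - 3  [with N_6=-5, N_5=-20]  = 47

47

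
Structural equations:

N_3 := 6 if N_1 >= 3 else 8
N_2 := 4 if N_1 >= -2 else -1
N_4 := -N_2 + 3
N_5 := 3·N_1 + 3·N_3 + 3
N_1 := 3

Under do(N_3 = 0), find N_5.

do(N_3=0) replaces the equation N_3 := 6 if N_1 >= 3 else 8 with the constant N_3 = 0.
N_5 = 3·N_1 + 3·N_3 + 3  [with N_1=3, N_3=0]  = 12

12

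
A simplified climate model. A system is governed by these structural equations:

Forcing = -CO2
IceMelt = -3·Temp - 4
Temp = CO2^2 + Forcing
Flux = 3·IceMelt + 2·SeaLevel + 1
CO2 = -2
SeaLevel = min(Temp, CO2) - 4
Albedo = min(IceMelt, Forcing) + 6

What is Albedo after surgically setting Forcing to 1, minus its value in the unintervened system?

3

do(Forcing=1) replaces the equation Forcing = -CO2 with the constant Forcing = 1.
Temp = CO2^2 + Forcing  [with CO2=-2, Forcing=1]  = 5
IceMelt = -3·Temp - 4  [with Temp=5]  = -19
Albedo = min(IceMelt, Forcing) + 6  [with IceMelt=-19, Forcing=1]  = -13
Without intervention: Forcing = -CO2  [with CO2=-2]  = 2; Temp = CO2^2 + Forcing  [with CO2=-2, Forcing=2]  = 6; IceMelt = -3·Temp - 4  [with Temp=6]  = -22; Albedo = min(IceMelt, Forcing) + 6  [with IceMelt=-22, Forcing=2]  = -16.
Change = -13 − (-16) = 3.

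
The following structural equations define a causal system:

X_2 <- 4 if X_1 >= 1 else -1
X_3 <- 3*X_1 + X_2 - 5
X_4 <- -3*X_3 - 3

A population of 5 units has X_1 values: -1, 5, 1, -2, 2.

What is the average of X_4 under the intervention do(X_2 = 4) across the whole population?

The intervention sets X_2=4 in all 5 units regardless of X_1. Recomputing X_4 per unit gives 9, -45, -9, 18, -18; average -9.

-9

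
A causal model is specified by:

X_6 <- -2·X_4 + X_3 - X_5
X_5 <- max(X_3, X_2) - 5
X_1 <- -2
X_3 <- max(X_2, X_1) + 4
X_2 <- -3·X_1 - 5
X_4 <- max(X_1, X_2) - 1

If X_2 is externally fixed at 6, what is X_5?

do(X_2=6) replaces the equation X_2 <- -3·X_1 - 5 with the constant X_2 = 6.
X_3 = max(X_2, X_1) + 4  [with X_2=6, X_1=-2]  = 10
X_5 = max(X_3, X_2) - 5  [with X_3=10, X_2=6]  = 5

5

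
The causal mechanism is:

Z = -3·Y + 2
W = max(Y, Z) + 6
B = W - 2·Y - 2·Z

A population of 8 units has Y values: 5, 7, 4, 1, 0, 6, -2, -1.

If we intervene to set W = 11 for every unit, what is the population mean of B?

17

Every unit gets W=11 under the intervention. B values become 27, 35, 23, 11, 7, 31, -1, 3; E[B|do(W=11)] = 17.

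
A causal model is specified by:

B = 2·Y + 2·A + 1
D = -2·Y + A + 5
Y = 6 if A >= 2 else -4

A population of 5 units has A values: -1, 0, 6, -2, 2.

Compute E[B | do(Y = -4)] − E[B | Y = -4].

4

The intervention sets Y=-4 in all 5 units regardless of A. Recomputing B per unit gives -9, -7, 5, -11, -3; average -5.
Observing Y=-4 restricts to units where Y's equation naturally yields -4: A ∈ {-1, 0, -2}. In that subpopulation B = -9, -7, -11, mean -9.
Difference = -5 − (-9) = 4.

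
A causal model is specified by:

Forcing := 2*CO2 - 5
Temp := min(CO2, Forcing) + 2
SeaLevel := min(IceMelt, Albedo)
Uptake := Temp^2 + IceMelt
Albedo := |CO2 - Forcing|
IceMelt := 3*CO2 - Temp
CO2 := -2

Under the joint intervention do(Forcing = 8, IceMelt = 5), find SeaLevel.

The joint intervention fixes Forcing = 8, IceMelt = 5, removing each variable's own equation.
Albedo = |CO2 - Forcing|  [with CO2=-2, Forcing=8]  = 10
SeaLevel = min(IceMelt, Albedo)  [with IceMelt=5, Albedo=10]  = 5

5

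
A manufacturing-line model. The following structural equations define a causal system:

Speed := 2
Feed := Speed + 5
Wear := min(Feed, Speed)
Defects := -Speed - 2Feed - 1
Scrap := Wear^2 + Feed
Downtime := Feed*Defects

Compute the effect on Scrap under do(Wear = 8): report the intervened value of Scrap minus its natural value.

60

do(Wear=8) replaces the equation Wear := min(Feed, Speed) with the constant Wear = 8.
Feed = Speed + 5  [with Speed=2]  = 7
Scrap = Wear^2 + Feed  [with Wear=8, Feed=7]  = 71
Without intervention: Feed = Speed + 5  [with Speed=2]  = 7; Wear = min(Feed, Speed)  [with Feed=7, Speed=2]  = 2; Scrap = Wear^2 + Feed  [with Wear=2, Feed=7]  = 11.
Change = 71 − 11 = 60.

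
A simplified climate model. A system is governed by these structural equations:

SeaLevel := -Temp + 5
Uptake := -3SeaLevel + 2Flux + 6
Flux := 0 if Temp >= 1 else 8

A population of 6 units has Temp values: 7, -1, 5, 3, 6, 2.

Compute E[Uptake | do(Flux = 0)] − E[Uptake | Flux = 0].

Under do(Flux=0), Flux's equation is replaced by Flux=0 for every unit. Per-unit Uptake: 12, -12, 6, 0, 9, -3. Mean = 2.
E[Uptake|Flux=0] averages over only the 5 units with Flux=0 (Temp = 7, 5, 3, 6, 2): Uptake = 12, 6, 0, 9, -3, mean 4.8.
Difference = 2 − 4.8 = -2.8.

-2.8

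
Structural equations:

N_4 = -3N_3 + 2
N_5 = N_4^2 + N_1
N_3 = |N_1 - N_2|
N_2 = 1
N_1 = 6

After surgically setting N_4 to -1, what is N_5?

7

Intervening sets N_4 = -1 and removes its equation (N_4 = -3N_3 + 2).
N_5 = N_4^2 + N_1  [with N_4=-1, N_1=6]  = 7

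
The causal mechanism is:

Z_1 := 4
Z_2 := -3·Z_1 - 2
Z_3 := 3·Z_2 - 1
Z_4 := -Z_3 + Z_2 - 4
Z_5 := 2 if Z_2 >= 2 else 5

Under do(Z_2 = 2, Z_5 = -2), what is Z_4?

The joint intervention fixes Z_2 = 2, Z_5 = -2, removing each variable's own equation.
Z_3 = 3·Z_2 - 1  [with Z_2=2]  = 5
Z_4 = -Z_3 + Z_2 - 4  [with Z_3=5, Z_2=2]  = -7

-7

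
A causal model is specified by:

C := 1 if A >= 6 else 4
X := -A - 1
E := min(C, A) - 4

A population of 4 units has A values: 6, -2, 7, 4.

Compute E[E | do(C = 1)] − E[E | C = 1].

-0.75

Every unit gets C=1 under the intervention. E values become -3, -6, -3, -3; E[E|do(C=1)] = -3.75.
Conditioning on C=1 selects the 2 unit(s) with A ∈ {6, 7}. Their E values: -3, -3. Mean = -3.
Difference = -3.75 − (-3) = -0.75.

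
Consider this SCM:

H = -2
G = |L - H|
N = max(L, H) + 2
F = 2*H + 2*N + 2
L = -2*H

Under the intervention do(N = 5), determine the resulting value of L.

4

Under do(N=5), the mechanism N = max(L, H) + 2 is discarded; N is fixed at 5.
Since L is not a descendant of the intervened variable, it is unaffected.
L = -2*H  [with H=-2]  = 4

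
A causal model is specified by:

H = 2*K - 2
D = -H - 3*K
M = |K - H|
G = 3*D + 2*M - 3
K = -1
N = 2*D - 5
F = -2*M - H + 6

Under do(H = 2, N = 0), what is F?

-2

Setting H = 2, N = 0 by intervention discards those variables' equations.
M = |K - H|  [with K=-1, H=2]  = 3
F = -2*M - H + 6  [with M=3, H=2]  = -2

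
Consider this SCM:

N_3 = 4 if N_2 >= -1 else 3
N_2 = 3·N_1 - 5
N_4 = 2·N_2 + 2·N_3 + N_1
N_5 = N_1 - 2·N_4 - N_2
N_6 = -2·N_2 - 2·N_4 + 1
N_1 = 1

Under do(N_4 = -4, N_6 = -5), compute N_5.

Setting N_4 = -4, N_6 = -5 by intervention discards those variables' equations.
N_2 = 3·N_1 - 5  [with N_1=1]  = -2
N_5 = N_1 - 2·N_4 - N_2  [with N_1=1, N_4=-4, N_2=-2]  = 11

11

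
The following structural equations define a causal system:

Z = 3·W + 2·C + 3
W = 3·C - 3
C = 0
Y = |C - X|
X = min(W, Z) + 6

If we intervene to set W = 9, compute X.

15

Under do(W=9), the mechanism W = 3·C - 3 is discarded; W is fixed at 9.
Z = 3·W + 2·C + 3  [with W=9, C=0]  = 30
X = min(W, Z) + 6  [with W=9, Z=30]  = 15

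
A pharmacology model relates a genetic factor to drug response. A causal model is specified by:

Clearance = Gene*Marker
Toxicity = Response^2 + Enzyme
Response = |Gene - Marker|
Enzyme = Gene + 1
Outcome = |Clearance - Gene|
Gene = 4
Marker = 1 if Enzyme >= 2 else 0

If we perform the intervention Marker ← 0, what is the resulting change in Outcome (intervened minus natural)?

4

The intervention breaks the incoming arrows to Marker: Marker = 1 if Enzyme >= 2 else 0 no longer applies, and Marker = 0.
Clearance = Gene*Marker  [with Gene=4, Marker=0]  = 0
Outcome = |Clearance - Gene|  [with Clearance=0, Gene=4]  = 4
Without intervention: Enzyme = Gene + 1  [with Gene=4]  = 5; Marker = 1 if Enzyme >= 2 else 0  [with Enzyme=5]  = 1; Clearance = Gene*Marker  [with Gene=4, Marker=1]  = 4; Outcome = |Clearance - Gene|  [with Clearance=4, Gene=4]  = 0.
Change = 4 − 0 = 4.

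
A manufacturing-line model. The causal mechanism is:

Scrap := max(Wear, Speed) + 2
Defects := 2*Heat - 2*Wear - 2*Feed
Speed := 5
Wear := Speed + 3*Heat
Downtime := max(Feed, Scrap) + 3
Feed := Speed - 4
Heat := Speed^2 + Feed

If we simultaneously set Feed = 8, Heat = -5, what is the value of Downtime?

11

Under do(Feed = 8, Heat = -5), each intervened variable's structural equation is replaced by its fixed value.
Wear = Speed + 3*Heat  [with Speed=5, Heat=-5]  = -10
Scrap = max(Wear, Speed) + 2  [with Wear=-10, Speed=5]  = 7
Downtime = max(Feed, Scrap) + 3  [with Feed=8, Scrap=7]  = 11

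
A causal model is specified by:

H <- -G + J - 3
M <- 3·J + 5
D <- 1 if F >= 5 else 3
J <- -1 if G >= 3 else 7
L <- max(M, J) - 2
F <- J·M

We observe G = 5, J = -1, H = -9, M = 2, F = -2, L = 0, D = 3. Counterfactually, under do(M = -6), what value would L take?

-3

Under do(M=-6), the mechanism M <- 3·J + 5 is discarded; M is fixed at -6.
J = -1 if G >= 3 else 7  [with G=5]  = -1
L = max(M, J) - 2  [with M=-6, J=-1]  = -3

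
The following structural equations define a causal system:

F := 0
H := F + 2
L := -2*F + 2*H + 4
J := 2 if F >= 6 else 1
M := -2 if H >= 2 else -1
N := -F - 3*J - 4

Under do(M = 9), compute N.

The intervention breaks the incoming arrows to M: M := -2 if H >= 2 else -1 no longer applies, and M = 9.
Since N is not a descendant of the intervened variable, it is unaffected.
J = 2 if F >= 6 else 1  [with F=0]  = 1
N = -F - 3*J - 4  [with F=0, J=1]  = -7

-7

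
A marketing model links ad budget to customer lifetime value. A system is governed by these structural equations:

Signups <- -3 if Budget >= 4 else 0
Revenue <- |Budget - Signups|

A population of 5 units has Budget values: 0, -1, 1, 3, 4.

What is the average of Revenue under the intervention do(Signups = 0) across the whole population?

1.8

The intervention sets Signups=0 in all 5 units regardless of Budget. Recomputing Revenue per unit gives 0, 1, 1, 3, 4; average 1.8.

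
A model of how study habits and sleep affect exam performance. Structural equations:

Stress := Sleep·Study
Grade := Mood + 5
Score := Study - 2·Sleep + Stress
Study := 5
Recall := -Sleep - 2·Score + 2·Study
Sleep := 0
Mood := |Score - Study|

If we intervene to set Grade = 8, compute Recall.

Intervening sets Grade = 8 and removes its equation (Grade := Mood + 5).
Since Recall is not a descendant of the intervened variable, it is unaffected.
Stress = Sleep·Study  [with Sleep=0, Study=5]  = 0
Score = Study - 2·Sleep + Stress  [with Study=5, Sleep=0, Stress=0]  = 5
Recall = -Sleep - 2·Score + 2·Study  [with Sleep=0, Score=5, Study=5]  = 0

0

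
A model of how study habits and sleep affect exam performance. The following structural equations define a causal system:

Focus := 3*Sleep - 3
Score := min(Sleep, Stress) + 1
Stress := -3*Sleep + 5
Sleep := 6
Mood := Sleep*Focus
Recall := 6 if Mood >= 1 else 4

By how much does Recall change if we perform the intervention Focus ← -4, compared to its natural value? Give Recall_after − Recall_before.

-2

The intervention breaks the incoming arrows to Focus: Focus := 3*Sleep - 3 no longer applies, and Focus = -4.
Mood = Sleep*Focus  [with Sleep=6, Focus=-4]  = -24
Recall = 6 if Mood >= 1 else 4  [with Mood=-24]  = 4
Without intervention: Focus = 3*Sleep - 3  [with Sleep=6]  = 15; Mood = Sleep*Focus  [with Sleep=6, Focus=15]  = 90; Recall = 6 if Mood >= 1 else 4  [with Mood=90]  = 6.
Change = 4 − 6 = -2.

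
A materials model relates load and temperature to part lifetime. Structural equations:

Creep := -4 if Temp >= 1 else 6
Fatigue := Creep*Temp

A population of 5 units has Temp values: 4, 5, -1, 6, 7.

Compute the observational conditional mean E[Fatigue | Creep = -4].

-22

E[Fatigue|Creep=-4] averages over only the 4 units with Creep=-4 (Temp = 4, 5, 6, 7): Fatigue = -16, -20, -24, -28, mean -22.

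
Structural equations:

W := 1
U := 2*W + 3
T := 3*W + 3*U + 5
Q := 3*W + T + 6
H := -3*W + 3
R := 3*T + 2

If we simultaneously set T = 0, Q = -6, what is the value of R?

2

Setting T = 0, Q = -6 by intervention discards those variables' equations.
R = 3*T + 2  [with T=0]  = 2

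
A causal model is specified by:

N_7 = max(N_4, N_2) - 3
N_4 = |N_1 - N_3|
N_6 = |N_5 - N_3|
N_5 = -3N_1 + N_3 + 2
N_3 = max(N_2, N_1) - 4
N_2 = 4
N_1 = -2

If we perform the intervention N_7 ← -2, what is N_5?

The intervention breaks the incoming arrows to N_7: N_7 = max(N_4, N_2) - 3 no longer applies, and N_7 = -2.
N_5 is not downstream of the intervention, so its value is determined by the original equations.
N_3 = max(N_2, N_1) - 4  [with N_2=4, N_1=-2]  = 0
N_5 = -3N_1 + N_3 + 2  [with N_1=-2, N_3=0]  = 8

8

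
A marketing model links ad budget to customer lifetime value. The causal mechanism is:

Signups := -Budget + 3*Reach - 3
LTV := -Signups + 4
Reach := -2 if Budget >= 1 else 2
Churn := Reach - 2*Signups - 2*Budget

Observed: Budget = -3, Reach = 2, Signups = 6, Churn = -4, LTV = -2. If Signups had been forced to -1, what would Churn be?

The intervention breaks the incoming arrows to Signups: Signups := -Budget + 3*Reach - 3 no longer applies, and Signups = -1.
Reach = -2 if Budget >= 1 else 2  [with Budget=-3]  = 2
Churn = Reach - 2*Signups - 2*Budget  [with Reach=2, Signups=-1, Budget=-3]  = 10

10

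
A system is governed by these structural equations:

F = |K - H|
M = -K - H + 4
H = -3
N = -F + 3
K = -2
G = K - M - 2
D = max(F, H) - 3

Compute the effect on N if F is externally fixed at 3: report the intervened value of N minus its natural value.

do(F=3) replaces the equation F = |K - H| with the constant F = 3.
N = -F + 3  [with F=3]  = 0
Without intervention: F = |K - H|  [with K=-2, H=-3]  = 1; N = -F + 3  [with F=1]  = 2.
Change = 0 − 2 = -2.

-2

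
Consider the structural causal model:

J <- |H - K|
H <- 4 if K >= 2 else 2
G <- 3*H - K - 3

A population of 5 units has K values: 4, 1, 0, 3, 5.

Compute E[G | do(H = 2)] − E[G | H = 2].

do(H=2) breaks H's dependence on K. With H=2 fixed, G across the units is -1, 2, 3, 0, -2, mean 0.4.
Observing H=2 restricts to units where H's equation naturally yields 2: K ∈ {1, 0}. In that subpopulation G = 2, 3, mean 2.5.
Difference = 0.4 − 2.5 = -2.1.

-2.1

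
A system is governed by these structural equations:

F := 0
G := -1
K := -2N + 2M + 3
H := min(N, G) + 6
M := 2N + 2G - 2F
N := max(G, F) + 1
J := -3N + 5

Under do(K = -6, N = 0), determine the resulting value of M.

-2

Under do(K = -6, N = 0), each intervened variable's structural equation is replaced by its fixed value.
M = 2N + 2G - 2F  [with N=0, G=-1, F=0]  = -2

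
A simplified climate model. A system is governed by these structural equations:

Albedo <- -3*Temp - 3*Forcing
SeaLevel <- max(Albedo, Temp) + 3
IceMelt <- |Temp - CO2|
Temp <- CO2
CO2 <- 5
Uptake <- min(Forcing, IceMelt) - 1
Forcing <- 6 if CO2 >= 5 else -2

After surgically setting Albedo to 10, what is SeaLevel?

13

The intervention breaks the incoming arrows to Albedo: Albedo <- -3*Temp - 3*Forcing no longer applies, and Albedo = 10.
Temp = CO2  [with CO2=5]  = 5
SeaLevel = max(Albedo, Temp) + 3  [with Albedo=10, Temp=5]  = 13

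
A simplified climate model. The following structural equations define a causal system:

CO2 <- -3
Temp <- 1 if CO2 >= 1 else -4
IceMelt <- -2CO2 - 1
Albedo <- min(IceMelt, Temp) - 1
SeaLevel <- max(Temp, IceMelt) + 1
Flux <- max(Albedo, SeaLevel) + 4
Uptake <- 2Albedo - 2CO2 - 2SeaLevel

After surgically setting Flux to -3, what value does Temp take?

do(Flux=-3) replaces the equation Flux <- max(Albedo, SeaLevel) + 4 with the constant Flux = -3.
Temp is not downstream of the intervention, so its value is determined by the original equations.
Temp = 1 if CO2 >= 1 else -4  [with CO2=-3]  = -4

-4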